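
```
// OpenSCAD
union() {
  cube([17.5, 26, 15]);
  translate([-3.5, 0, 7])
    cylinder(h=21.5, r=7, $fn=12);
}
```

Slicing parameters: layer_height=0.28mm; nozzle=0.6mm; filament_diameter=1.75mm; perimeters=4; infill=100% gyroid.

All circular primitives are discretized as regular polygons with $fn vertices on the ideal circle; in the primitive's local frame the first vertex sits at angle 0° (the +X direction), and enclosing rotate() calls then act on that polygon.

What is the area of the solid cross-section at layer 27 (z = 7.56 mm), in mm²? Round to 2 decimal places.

At z = 7.56 mm: the 17.5×26 cube contributes its full rectangle (area 455.00 mm²); the cylinder at (-3.5, 0): section is a regular 12-gon, circumradius r=7 (area = (12/2)·7.000²·sin(360°/12) = 147.00 mm²); Combining (union): the regions partially overlap — summed areas 602.00 mm² minus the doubly-counted overlap 13.89 mm² gives 588.11 mm² — area = 588.11 mm². Overall, the cross-section is a single solid region. Net area = 588.11 mm².

588.11 mm²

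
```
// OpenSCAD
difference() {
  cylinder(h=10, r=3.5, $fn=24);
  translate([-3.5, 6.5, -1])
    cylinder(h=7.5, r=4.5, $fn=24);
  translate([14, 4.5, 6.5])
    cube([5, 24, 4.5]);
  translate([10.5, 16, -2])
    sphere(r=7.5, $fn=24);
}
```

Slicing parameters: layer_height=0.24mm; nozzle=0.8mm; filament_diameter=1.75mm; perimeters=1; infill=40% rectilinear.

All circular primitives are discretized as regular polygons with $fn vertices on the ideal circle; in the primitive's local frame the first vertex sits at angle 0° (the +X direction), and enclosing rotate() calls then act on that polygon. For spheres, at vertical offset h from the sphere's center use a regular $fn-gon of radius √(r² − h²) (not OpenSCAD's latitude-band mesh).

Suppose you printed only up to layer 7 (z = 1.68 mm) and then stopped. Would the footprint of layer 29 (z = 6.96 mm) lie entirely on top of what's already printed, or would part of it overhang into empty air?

part overhangs

Compare the two slices. At z = 1.68: the cylinder: section is a regular 24-gon, circumradius r=3.5 (area = (24/2)·3.500²·sin(360°/24) = 38.05 mm²); the cylinder at (-3.5, 6.5): section is a regular 24-gon, circumradius r=4.5 (area = (24/2)·4.500²·sin(360°/24) = 62.89 mm²); the cube at (14, 4.5) is not intersected at this z (z outside [6.5, 11]); the r=7.5 sphere at (10.5, 16) contributes a regular 24-gon of circumradius √(7.5²−3.68²) = 6.535 (area = (24/2)·6.535²·sin(360°/24) = 132.64 mm²); After the difference (first − rest): starting from the r=3.5 cylinder (38.05 mm²), the r=4.5 cylinder at (-3.5, 6.5) partially overlaps it — only the 1.13 mm² overlap (of its 62.89 mm²) is removed, clipping the outline; the r=7.5 sphere at (10.5, 16) misses the remaining region (no effect) — area = 36.92 mm². At z = 6.96: the cylinder: section is a regular 24-gon, circumradius r=3.5 (area = (24/2)·3.500²·sin(360°/24) = 38.05 mm²); the cylinder at (-3.5, 6.5) is absent (z outside [-1, 6.5]); the 5×24 cube at (14, 4.5) contributes its full rectangle (area 120.00 mm²); the sphere at (10.5, 16) does not reach this height (|z−center|=8.960 > r=7.5); After the difference (first − rest): starting from the r=3.5 cylinder (38.05 mm²), the 5×24 cube at (14, 4.5) misses the remaining region (no effect) — area = 38.05 mm². Checking containment: at z = 6.96 the cross-section extends beyond the z = 1.68 cross-section by about 1.13 mm².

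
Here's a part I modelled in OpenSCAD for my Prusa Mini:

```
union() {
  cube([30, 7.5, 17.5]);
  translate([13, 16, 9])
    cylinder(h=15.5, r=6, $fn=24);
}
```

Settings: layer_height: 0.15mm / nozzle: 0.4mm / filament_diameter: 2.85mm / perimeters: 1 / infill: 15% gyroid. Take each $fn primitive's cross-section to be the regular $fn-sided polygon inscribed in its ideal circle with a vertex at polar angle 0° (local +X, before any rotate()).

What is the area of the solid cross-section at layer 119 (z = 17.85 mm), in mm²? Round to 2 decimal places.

111.81 mm²

At z = 17.85 mm: the cube is absent (z outside [0, 17.5]); the cylinder at (13, 16): section is a regular 24-gon, circumradius r=6 (area = (24/2)·6.000²·sin(360°/24) = 111.81 mm²); Merging all regions: only the r=6 cylinder at (13, 16) is present, so the union is just that shape — area = 111.81 mm². Overall, the cross-section is a single solid region. Net area = 111.81 mm².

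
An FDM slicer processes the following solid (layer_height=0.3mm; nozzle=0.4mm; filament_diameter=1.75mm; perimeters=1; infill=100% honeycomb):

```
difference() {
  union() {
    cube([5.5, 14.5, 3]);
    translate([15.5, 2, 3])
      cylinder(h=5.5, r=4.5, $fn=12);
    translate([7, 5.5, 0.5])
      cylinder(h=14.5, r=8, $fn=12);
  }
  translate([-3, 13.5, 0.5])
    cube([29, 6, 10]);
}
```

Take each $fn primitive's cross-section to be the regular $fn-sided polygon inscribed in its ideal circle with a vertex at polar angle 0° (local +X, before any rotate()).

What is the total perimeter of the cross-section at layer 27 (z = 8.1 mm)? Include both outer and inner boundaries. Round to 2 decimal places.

60.80 mm

At z = 8.1 mm: the cube is absent (z outside [0, 3]); the r=4.5 cylinder at (15.5, 2) contributes a regular 12-gon of circumradius 4.5 (perimeter = 2·12·4.500·sin(180°/12) = 27.95 mm); the r=8 cylinder at (7, 5.5) contributes a regular 12-gon of circumradius 8 (perimeter = 2·12·8.000·sin(180°/12) = 49.69 mm); Taking the union: the regions partially overlap (shared area 15.73 mm²), so the edge portions inside another operand are dropped and the merged outline is re-measured after clipping — boundary = 60.80 mm; the 29×6 cube at (-3, 13.5) contributes its full rectangle (perimeter 70.00 mm); Taking the first minus the rest: starting from that combined region, the 29×6 cube at (-3, 13.5) misses the remaining region (no effect) — boundary = 60.80 mm. Overall, the cross-section is a single solid region. Total boundary length (outer) = 60.80 mm.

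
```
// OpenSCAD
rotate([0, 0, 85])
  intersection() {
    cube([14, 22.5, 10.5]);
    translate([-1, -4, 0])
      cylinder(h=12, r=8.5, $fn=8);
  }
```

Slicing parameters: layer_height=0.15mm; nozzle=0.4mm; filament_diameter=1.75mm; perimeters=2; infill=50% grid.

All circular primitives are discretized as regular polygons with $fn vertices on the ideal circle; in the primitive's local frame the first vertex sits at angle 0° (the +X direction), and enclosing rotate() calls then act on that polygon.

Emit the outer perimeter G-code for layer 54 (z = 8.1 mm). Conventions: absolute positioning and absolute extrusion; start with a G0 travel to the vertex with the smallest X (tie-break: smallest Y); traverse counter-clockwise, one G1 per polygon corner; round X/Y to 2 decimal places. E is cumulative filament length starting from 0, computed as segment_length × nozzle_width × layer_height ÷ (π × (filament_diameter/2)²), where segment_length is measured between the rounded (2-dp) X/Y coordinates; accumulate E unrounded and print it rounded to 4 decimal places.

G0 X-4.07 Y0.36 Z8.10
G1 X0.00 Y0.00 E0.1019
G1 X0.51 Y5.82 E0.2477
G1 X-1.57 Y5.17 E0.3020
G1 X-4.07 Y0.36 E0.4372

At z = 8.1 mm: the cube is present — its section is the full 14×22.5 rectangle; the r=8.5 cylinder at (-1, -4) contributes a regular 8-gon of circumradius 8.5; Keeping only the common overlap: the r=8.5 cylinder at (-1, -4) partially overlaps the 14×22.5 cube; clipping to the common part keeps 16.11 mm² — 1 connected region; (rotated 85° about Z; rotation is an isometry so areas/perimeters/island counts are preserved). The outline is a single polygon with 4 vertices. Extrusion per mm of travel: 0.4 × 0.15 / (π × 0.875²) = 0.024945. Accumulating E over each segment gives final E = 0.4372.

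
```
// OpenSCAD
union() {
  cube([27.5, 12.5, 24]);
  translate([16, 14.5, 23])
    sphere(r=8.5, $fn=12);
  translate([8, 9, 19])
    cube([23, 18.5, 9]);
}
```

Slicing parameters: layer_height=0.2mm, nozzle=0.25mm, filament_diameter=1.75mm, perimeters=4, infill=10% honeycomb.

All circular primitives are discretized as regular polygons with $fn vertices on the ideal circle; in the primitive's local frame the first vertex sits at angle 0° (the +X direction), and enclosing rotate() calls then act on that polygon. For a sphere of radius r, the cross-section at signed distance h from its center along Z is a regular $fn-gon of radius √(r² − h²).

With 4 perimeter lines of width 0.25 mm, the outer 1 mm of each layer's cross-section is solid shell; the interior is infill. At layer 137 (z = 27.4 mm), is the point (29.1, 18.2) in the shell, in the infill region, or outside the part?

At z = 27.4 mm: the cube does not reach this height (z outside [0, 24]); the r=8.5 sphere at (16, 14.5) contributes a regular 12-gon of circumradius √(8.5²−4.4²) = 7.273; the 23×18.5 cube at (8, 9) contributes its full rectangle; Taking the union: the regions partially overlap (shared area 148.68 mm²), so overlapping operands fuse into one piece — 1 connected region. Overall, the cross-section is a single solid region. The nearest boundary edge runs (31.00, 27.50)→(31.00, 9.00); distance from the point to it = 1.90 mm. The point is inside the cross-section and 1.90 mm from the nearest boundary — more than the 1 mm shell width (4 × 0.25), so it's in the infill interior.

infill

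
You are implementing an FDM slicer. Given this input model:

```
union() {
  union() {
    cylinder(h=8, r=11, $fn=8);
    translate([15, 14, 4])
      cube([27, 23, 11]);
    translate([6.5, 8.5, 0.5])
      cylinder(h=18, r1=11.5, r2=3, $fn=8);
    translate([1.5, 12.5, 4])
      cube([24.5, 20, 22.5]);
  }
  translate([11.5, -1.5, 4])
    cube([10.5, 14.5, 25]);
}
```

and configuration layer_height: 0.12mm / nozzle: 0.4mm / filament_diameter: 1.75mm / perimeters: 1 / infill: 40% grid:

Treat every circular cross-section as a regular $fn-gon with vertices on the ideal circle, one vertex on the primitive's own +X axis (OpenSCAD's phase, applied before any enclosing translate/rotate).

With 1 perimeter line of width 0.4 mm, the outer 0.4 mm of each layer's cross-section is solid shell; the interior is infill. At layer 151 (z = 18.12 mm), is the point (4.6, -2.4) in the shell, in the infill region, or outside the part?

outside

At z = 18.12 mm: the cylinder is absent (z outside [0, 8]); the cube at (15, 14) is not intersected at this z (z outside [4, 15]); the cone at (6.5, 8.5) (r1=11.5→r2=3) has section circumradius 3.179 here — a regular 8-gon; the 24.5×20 cube at (1.5, 12.5) contributes its full rectangle; Taking the union: the 2 present regions are separate (no shared area or edge), so areas and boundary lengths simply add and each stays a separate island — 2 connected regions; the cube at (11.5, -1.5) (footprint 10.5×14.5) is included at this height; Merging all regions: the regions partially overlap (shared area 5.25 mm²), so overlapping operands fuse into one piece — 2 connected regions. Overall, the cross-section has 2 separate islands. The nearest boundary edge runs (11.50, -1.50)→(11.50, 12.50); distance from the point to it = 6.96 mm. The point is not inside any of the regions above, so it lies outside the cross-section (6.96 mm from the nearest boundary).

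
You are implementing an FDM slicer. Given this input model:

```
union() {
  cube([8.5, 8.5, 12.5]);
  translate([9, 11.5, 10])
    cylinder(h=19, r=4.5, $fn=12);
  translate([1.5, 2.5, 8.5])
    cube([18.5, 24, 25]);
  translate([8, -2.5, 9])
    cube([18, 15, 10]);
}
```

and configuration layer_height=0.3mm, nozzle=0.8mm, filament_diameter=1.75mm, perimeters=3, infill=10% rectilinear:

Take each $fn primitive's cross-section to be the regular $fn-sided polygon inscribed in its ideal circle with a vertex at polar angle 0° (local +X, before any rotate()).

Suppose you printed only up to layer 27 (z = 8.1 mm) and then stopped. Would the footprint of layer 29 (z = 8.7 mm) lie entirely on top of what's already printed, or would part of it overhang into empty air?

part overhangs

Compare the two slices. At z = 8.1: the cube (footprint 8.5×8.5) is included at this height (area 72.25 mm²); the cylinder at (9, 11.5) does not reach this height (z outside [10, 29]); the cube at (1.5, 2.5) is not intersected at this z (z outside [8.5, 33.5]); the cube at (8, -2.5) is absent (z outside [9, 19]); Taking the union: only the 8.5×8.5 cube is present, so the union is just that shape — area = 72.25 mm². At z = 8.7: the cube is present — its section is the full 8.5×8.5 rectangle (area 72.25 mm²); the cylinder at (9, 11.5) is not intersected at this z (z outside [10, 29]); the cube at (1.5, 2.5) (footprint 18.5×24) is included at this height (area 444.00 mm²); the cube at (8, -2.5) is absent (z outside [9, 19]); Combining (union): the regions partially overlap — summed areas 516.25 mm² minus the doubly-counted overlap 42.00 mm² gives 474.25 mm² — area = 474.25 mm². Checking containment: at z = 8.7 the cross-section extends beyond the z = 8.1 cross-section by about 402.00 mm².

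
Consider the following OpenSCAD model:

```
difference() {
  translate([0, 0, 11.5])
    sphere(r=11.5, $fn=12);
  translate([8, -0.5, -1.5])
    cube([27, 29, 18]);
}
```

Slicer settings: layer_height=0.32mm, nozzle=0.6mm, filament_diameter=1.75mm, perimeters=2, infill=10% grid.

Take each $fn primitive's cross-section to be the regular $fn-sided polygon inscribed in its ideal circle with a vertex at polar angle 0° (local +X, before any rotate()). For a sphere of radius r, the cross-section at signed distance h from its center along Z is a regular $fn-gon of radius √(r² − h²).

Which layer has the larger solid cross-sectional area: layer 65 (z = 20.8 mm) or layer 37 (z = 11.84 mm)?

Layer 65 (z = 20.8): the r=11.5 sphere slices to a regular 12-gon of circumradius 6.765 (√(r²−h²) with h=9.3 from center) (area = (12/2)·6.765²·sin(360°/12) = 137.28 mm²); the cube at (8, -0.5) does not reach this height (z outside [-1.5, 16.5]); Taking the first minus the rest: none of the subtracted shapes is present at this height, so the r=11.5 sphere is unchanged — area = 137.28 mm². So its area = 137.28 mm². Layer 37 (z = 11.84): the r=11.5 sphere slices to a regular 12-gon of circumradius 11.495 (√(r²−h²) with h=0.34 from center) (area = (12/2)·11.495²·sin(360°/12) = 396.40 mm²); the cube at (8, -0.5) (footprint 27×29) is included at this height (area 783.00 mm²); Taking the first minus the rest: starting from the r=11.5 sphere (396.40 mm²), the 27×29 cube at (8, -0.5) partially overlaps it — only the 19.29 mm² overlap (of its 783.00 mm²) is removed, clipping the outline — area = 377.12 mm². So its area = 377.12 mm². Layer 37 is larger (377.12 vs 137.28 mm²).

layer 37 (z = 11.84 mm)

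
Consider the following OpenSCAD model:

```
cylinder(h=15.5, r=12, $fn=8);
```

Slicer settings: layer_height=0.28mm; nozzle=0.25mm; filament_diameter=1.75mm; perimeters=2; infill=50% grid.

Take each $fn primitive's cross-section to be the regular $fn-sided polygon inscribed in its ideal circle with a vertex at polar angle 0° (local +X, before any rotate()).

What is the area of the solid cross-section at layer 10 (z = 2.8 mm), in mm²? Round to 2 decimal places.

At z = 2.8 mm: the cylinder: section is a regular 8-gon, circumradius r=12 (area = (8/2)·12.000²·sin(360°/8) = 407.29 mm²). Overall, the cross-section is a single solid region. Net area = 407.29 mm².

407.29 mm²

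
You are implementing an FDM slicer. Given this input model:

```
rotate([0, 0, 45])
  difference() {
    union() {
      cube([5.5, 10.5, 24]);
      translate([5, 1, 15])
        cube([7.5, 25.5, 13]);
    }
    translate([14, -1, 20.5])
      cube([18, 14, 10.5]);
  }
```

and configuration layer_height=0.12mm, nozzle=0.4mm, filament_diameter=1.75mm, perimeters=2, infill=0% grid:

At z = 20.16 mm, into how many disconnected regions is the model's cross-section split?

1

At z = 20.16 mm: the cube (footprint 5.5×10.5) is included at this height; the cube at (5, 1) is present — its section is the full 7.5×25.5 rectangle; Merging all regions: the regions partially overlap (shared area 4.75 mm²), so overlapping operands fuse into one piece — 1 connected region; the cube at (14, -1) is not intersected at this z (z outside [20.5, 31]); Taking the first minus the rest: none of the subtracted shapes is present at this height, so that combined region is unchanged — 1 connected region; (rotated 45° about Z; rotation is an isometry so areas/perimeters/island counts are preserved). The result has 1 disconnected region.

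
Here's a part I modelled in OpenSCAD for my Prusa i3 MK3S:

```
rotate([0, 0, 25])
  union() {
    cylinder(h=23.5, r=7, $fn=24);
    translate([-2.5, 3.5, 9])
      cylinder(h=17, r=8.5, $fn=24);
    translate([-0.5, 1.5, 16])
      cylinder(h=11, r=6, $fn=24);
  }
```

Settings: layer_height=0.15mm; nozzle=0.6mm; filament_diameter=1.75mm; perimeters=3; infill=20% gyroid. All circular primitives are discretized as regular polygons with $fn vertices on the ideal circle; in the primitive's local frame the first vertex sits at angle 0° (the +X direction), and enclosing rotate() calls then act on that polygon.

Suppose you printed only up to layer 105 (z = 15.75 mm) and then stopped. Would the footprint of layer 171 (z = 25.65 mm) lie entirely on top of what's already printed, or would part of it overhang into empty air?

entirely on top

Compare the two slices. At z = 15.75: the cylinder: section is a regular 24-gon, circumradius r=7 (area = (24/2)·7.000²·sin(360°/24) = 152.19 mm²); the r=8.5 cylinder at (-2.5, 3.5) gives a regular 24-gon of circumradius 8.5 (constant along its height) (area = (24/2)·8.500²·sin(360°/24) = 224.40 mm²); the cylinder at (-0.5, 1.5) does not reach this height (z outside [16, 27]); Taking the union: the regions partially overlap — summed areas 376.58 mm² minus the doubly-counted overlap 118.70 mm² gives 257.88 mm² — area = 257.88 mm²; (whole slice rotated 25° about Z — lengths, areas and connectivity unchanged). At z = 25.65: the cylinder does not reach this height (z outside [0, 23.5]); the cylinder at (-2.5, 3.5): section is a regular 24-gon, circumradius r=8.5 (area = (24/2)·8.500²·sin(360°/24) = 224.40 mm²); the r=6 cylinder at (-0.5, 1.5) contributes a regular 24-gon of circumradius 6 (area = (24/2)·6.000²·sin(360°/24) = 111.81 mm²); Merging all regions: the regions partially overlap — summed areas 336.21 mm² minus the doubly-counted overlap 110.19 mm² gives 226.02 mm² — area = 226.02 mm²; (rotated 25° about Z; rotation is an isometry so areas/perimeters/island counts are preserved). Checking containment: the cross-section at z = 25.65 is a subset of the cross-section at z = 15.75.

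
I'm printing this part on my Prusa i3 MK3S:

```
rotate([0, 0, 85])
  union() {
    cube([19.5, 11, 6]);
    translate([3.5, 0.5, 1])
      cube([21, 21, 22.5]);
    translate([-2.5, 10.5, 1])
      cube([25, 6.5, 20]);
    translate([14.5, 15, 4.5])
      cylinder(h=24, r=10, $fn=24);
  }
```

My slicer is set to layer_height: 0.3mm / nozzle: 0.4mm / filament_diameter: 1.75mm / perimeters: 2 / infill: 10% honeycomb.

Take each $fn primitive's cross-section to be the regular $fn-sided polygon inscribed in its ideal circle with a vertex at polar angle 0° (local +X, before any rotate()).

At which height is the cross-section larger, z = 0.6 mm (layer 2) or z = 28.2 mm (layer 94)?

layer 94 (z = 28.2 mm)

Layer 2 (z = 0.6): the cube (footprint 19.5×11) is included at this height (area 214.50 mm²); the cube at (3.5, 0.5) is absent (z outside [1, 23.5]); the cube at (-2.5, 10.5) is absent (z outside [1, 21]); the cylinder at (14.5, 15) is not intersected at this z (z outside [4.5, 28.5]); Merging all regions: only the 19.5×11 cube is present, so the union is just that shape — area = 214.50 mm²; (whole slice rotated 85° about Z — lengths, areas and connectivity unchanged). So its area = 214.50 mm². Layer 94 (z = 28.2): the cube is absent (z outside [0, 6]); the cube at (3.5, 0.5) does not reach this height (z outside [1, 23.5]); the cube at (-2.5, 10.5) is absent (z outside [1, 21]); the cylinder at (14.5, 15): section is a regular 24-gon, circumradius r=10 (area = (24/2)·10.000²·sin(360°/24) = 310.58 mm²); Merging all regions: only the r=10 cylinder at (14.5, 15) is present, so the union is just that shape — area = 310.58 mm²; (whole slice rotated 85° about Z — lengths, areas and connectivity unchanged). So its area = 310.58 mm². Layer 94 is larger (310.58 vs 214.50 mm²).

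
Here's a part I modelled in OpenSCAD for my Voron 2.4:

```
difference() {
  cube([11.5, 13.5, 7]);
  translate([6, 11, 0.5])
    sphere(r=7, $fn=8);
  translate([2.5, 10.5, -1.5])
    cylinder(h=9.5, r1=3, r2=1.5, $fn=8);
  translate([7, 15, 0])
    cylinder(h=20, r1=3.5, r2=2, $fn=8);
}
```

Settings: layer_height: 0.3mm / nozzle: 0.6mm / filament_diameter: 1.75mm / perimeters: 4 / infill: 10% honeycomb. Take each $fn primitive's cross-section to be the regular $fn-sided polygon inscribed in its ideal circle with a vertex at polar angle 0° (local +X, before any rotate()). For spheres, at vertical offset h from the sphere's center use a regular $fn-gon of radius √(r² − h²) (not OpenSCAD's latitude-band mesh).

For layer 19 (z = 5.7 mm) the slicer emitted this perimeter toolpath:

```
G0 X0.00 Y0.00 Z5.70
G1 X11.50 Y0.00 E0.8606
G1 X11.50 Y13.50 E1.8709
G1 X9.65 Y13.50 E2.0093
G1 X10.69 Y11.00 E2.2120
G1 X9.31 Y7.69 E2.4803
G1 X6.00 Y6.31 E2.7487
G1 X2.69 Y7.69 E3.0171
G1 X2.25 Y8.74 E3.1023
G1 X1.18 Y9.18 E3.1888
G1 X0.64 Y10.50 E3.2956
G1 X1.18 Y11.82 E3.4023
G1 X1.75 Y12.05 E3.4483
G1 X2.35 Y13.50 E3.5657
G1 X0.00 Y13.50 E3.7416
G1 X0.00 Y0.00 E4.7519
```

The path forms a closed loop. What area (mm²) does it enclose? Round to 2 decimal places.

101.22 mm²

Apply the shoelace formula to the sequence of (X, Y) vertices; enclosed area = 101.22 mm².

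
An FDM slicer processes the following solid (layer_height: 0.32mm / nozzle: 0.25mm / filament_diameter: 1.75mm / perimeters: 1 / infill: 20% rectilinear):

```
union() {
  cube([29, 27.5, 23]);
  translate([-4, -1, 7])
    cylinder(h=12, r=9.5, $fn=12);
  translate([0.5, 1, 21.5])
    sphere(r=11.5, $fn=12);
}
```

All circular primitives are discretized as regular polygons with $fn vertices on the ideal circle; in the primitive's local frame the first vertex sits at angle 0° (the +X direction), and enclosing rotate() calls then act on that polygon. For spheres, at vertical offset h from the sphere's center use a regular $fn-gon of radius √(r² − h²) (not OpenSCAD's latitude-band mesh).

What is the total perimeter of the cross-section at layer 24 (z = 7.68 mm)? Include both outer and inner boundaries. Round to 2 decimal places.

149.77 mm

At z = 7.68 mm: the 29×27.5 cube contributes its full rectangle (perimeter 113.00 mm); the r=9.5 cylinder at (-4, -1) contributes a regular 12-gon of circumradius 9.5 (perimeter = 2·12·9.500·sin(180°/12) = 59.01 mm); the sphere at (0.5, 1) is not intersected at this z (|z−center|=13.820 > r=11.5); Merging all regions: the regions partially overlap (shared area 26.47 mm²), so the edge portions inside another operand are dropped and the merged outline is re-measured after clipping — boundary = 149.77 mm. Overall, the cross-section is a single solid region. Total boundary length (outer) = 149.77 mm.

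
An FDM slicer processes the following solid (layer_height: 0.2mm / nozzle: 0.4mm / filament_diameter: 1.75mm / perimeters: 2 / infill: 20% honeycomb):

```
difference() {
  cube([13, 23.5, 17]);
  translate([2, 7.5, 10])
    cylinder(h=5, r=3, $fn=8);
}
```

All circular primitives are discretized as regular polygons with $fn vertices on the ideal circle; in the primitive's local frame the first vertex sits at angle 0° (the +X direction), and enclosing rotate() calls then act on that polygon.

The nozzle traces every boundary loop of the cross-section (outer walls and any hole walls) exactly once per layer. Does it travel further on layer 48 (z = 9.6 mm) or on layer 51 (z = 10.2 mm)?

Layer 48 (z = 9.6): the cube is present — its section is the full 13×23.5 rectangle (perimeter 73.00 mm); the cylinder at (2, 7.5) is absent (z outside [10, 15]); After the difference (first − rest): none of the subtracted shapes is present at this height, so the 13×23.5 cube is unchanged — boundary = 73.00 mm. So its perimeter = 73.00 mm. Layer 51 (z = 10.2): the cube is present — its section is the full 13×23.5 rectangle (perimeter 73.00 mm); the r=3 cylinder at (2, 7.5) contributes a regular 8-gon of circumradius 3 (perimeter = 2·8·3.000·sin(180°/8) = 18.37 mm); Taking the first minus the rest: starting from the 13×23.5 cube, the r=3 cylinder at (2, 7.5) partially overlaps it — only the 23.07 mm² overlap (of its 25.46 mm²) is removed, clipping the outline — boundary = 82.17 mm. So its perimeter = 82.17 mm. Layer 51 is larger (82.17 vs 73.00 mm).

layer 51 (z = 10.2 mm)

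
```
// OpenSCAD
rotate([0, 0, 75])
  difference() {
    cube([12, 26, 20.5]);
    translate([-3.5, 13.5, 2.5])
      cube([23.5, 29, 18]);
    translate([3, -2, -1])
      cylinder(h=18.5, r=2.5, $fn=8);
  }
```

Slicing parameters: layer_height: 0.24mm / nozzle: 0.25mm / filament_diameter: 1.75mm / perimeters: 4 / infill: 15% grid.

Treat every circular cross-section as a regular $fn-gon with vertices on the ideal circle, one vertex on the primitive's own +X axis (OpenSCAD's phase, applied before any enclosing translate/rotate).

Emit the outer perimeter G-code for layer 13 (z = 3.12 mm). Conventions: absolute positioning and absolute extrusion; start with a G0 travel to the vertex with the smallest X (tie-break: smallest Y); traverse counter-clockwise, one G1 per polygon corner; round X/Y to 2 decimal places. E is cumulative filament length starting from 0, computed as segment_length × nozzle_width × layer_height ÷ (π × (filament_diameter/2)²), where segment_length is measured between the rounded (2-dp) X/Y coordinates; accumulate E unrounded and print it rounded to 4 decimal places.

At z = 3.12 mm: the cube (footprint 12×26) is included at this height; the cube at (-3.5, 13.5) (footprint 23.5×29) is included at this height; the r=2.5 cylinder at (3, -2) gives a regular 8-gon of circumradius 2.5 (constant along its height); Subtracting the remaining from the first: starting from the 12×26 cube, the 23.5×29 cube at (-3.5, 13.5) partially overlaps it — only the 150.00 mm² overlap (of its 681.50 mm²) is removed, clipping the outline; the r=2.5 cylinder at (3, -2) partially overlaps it — only the 0.60 mm² overlap (of its 17.68 mm²) is removed, clipping the outline — 1 connected region; (whole slice rotated 75° about Z — lengths, areas and connectivity unchanged). The outline is a single polygon with 7 vertices. Extrusion per mm of travel: 0.25 × 0.24 / (π × 0.875²) = 0.024945. Accumulating E over each segment gives final E = 1.2775.

G0 X-13.04 Y3.49 Z3.12
G1 X0.00 Y0.00 E0.3367
G1 X0.46 Y1.73 E0.3814
G1 X0.29 Y3.03 E0.4141
G1 X1.09 Y4.06 E0.4466
G1 X3.11 Y11.59 E0.6411
G1 X-9.93 Y15.09 E0.9779
G1 X-13.04 Y3.49 E1.2775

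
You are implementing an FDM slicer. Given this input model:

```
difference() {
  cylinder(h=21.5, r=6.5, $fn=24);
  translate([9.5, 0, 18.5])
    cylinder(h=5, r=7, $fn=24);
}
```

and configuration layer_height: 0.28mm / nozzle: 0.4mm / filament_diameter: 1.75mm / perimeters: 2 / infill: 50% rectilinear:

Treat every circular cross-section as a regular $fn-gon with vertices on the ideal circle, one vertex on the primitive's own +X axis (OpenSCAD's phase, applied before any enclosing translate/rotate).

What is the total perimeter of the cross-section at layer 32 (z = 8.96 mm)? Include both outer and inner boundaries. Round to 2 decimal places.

40.72 mm

At z = 8.96 mm: the cylinder: section is a regular 24-gon, circumradius r=6.5 (perimeter = 2·24·6.500·sin(180°/24) = 40.72 mm); the cylinder at (9.5, 0) does not reach this height (z outside [18.5, 23.5]); Subtracting the remaining from the first: none of the subtracted shapes is present at this height, so the r=6.5 cylinder is unchanged — boundary = 40.72 mm. Overall, the cross-section is a single solid region. Total boundary length (outer) = 40.72 mm.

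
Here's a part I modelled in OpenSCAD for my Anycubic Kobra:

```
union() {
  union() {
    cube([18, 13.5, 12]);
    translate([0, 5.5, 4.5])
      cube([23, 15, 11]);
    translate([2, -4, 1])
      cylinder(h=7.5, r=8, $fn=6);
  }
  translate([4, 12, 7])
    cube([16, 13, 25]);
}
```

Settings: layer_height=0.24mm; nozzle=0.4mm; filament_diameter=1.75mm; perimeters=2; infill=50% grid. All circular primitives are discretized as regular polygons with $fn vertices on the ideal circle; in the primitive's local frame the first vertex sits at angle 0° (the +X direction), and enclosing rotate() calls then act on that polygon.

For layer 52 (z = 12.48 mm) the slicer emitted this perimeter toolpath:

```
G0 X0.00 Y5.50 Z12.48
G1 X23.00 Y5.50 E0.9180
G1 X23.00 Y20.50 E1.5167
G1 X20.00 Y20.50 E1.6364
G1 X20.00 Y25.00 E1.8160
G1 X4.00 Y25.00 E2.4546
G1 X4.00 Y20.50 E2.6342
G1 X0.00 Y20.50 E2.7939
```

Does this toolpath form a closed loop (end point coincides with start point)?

no

Start point (G0): (0.00, 5.50). End point (last G1): the path does not return to the start — open.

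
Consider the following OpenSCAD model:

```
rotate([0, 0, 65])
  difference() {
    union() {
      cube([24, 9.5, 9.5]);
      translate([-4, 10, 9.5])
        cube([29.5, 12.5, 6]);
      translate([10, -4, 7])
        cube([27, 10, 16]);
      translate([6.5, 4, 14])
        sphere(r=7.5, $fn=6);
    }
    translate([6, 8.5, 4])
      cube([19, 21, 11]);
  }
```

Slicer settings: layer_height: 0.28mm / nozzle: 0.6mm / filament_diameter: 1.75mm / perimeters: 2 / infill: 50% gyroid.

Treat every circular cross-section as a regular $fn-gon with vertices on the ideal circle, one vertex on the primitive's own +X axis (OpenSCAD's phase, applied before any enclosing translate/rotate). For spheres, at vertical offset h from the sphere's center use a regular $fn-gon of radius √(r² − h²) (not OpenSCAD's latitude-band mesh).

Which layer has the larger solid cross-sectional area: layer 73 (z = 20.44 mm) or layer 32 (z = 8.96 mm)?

Layer 73 (z = 20.44): the cube is not intersected at this z (z outside [0, 9.5]); the cube at (-4, 10) does not reach this height (z outside [9.5, 15.5]); the cube at (10, -4) is present — its section is the full 27×10 rectangle (area 270.00 mm²); the sphere at (6.5, 4): section is a regular 6-gon, circumradius = √(r²−h²) = √(7.5²−6.44²) = 3.844 (area = (6/2)·3.844²·sin(360°/6) = 38.39 mm²); Merging all regions: the regions partially overlap — summed areas 308.39 mm² minus the doubly-counted overlap 0.20 mm² gives 308.19 mm² — area = 308.19 mm²; the cube at (6, 8.5) does not reach this height (z outside [4, 15]); Subtracting the remaining from the first: none of the subtracted shapes is present at this height, so the result so far is unchanged — area = 308.19 mm²; (rotated 65° about Z; rotation is an isometry so areas/perimeters/island counts are preserved). So its area = 308.19 mm². Layer 32 (z = 8.96): the cube (footprint 24×9.5) is included at this height (area 228.00 mm²); the cube at (-4, 10) does not reach this height (z outside [9.5, 15.5]); the cube at (10, -4) is present — its section is the full 27×10 rectangle (area 270.00 mm²); the r=7.5 sphere at (6.5, 4) slices to a regular 6-gon of circumradius 5.554 (√(r²−h²) with h=5.04 from center) (area = (6/2)·5.554²·sin(360°/6) = 80.15 mm²); Combining (union): the regions partially overlap — summed areas 578.15 mm² minus the doubly-counted overlap 159.27 mm² gives 418.88 mm² — area = 418.88 mm²; the cube at (6, 8.5) is present — its section is the full 19×21 rectangle (area 399.00 mm²); After the difference (first − rest): starting from that combined region (418.88 mm²), the 19×21 cube at (6, 8.5) partially overlaps it — only the 18.00 mm² overlap (of its 399.00 mm²) is removed, clipping the outline — area = 400.88 mm²; (rotated 65° about Z; rotation is an isometry so areas/perimeters/island counts are preserved). So its area = 400.88 mm². Layer 32 is larger (400.88 vs 308.19 mm²).

layer 32 (z = 8.96 mm)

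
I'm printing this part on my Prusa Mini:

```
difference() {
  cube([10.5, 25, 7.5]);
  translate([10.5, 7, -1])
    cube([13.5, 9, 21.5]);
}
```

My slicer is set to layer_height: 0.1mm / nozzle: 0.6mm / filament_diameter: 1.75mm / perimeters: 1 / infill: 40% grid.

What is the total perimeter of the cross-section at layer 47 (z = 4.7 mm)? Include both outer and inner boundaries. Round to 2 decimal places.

At z = 4.7 mm: the cube (footprint 10.5×25) is included at this height (perimeter 71.00 mm); the cube at (10.5, 7) is present — its section is the full 13.5×9 rectangle (perimeter 45.00 mm); Subtracting the remaining from the first: starting from the 10.5×25 cube, the 13.5×9 cube at (10.5, 7) misses the remaining region (no effect) — boundary = 71.00 mm. Overall, the cross-section is a single solid region. Total boundary length (outer) = 71.00 mm.

71.00 mm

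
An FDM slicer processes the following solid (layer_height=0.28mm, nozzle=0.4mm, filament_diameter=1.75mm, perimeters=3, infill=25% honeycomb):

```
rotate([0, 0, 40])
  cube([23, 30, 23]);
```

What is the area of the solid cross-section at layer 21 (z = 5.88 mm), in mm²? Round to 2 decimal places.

690.00 mm²

At z = 5.88 mm: the cube (footprint 23×30) is included at this height (area 690.00 mm²); (rotated 40° about Z; rotation is an isometry so areas/perimeters/island counts are preserved). Overall, the cross-section is a single solid region. Net area = 690.00 mm².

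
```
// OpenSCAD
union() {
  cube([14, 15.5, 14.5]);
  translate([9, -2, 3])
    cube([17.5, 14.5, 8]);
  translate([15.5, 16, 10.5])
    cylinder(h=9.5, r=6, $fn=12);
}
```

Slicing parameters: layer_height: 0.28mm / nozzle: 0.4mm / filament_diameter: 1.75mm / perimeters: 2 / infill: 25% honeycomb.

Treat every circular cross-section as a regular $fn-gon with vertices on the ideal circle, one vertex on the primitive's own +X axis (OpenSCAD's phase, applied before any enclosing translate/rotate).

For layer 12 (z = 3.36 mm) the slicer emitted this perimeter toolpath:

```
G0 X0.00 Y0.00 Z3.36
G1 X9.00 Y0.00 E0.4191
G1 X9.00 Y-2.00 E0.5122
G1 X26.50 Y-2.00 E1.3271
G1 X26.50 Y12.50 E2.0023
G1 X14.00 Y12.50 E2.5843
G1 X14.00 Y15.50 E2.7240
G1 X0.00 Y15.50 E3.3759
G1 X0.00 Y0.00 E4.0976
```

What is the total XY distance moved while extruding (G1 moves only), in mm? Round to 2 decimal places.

Sum the Euclidean lengths of each G1 segment: total = 88.00 mm.

88.00 mm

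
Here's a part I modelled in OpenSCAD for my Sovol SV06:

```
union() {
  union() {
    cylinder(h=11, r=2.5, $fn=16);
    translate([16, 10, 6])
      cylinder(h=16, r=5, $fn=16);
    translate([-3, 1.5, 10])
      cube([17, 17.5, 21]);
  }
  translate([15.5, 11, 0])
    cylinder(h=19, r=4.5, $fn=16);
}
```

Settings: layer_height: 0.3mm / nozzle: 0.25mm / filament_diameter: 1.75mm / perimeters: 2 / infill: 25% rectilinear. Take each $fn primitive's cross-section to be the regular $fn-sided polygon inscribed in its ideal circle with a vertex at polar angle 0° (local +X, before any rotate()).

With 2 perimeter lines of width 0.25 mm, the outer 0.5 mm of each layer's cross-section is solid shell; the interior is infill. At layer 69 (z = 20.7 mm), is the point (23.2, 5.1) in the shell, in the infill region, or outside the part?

outside

At z = 20.7 mm: the cylinder does not reach this height (z outside [0, 11]); the r=5 cylinder at (16, 10) contributes a regular 16-gon of circumradius 5; the cube at (-3, 1.5) (footprint 17×17.5) is included at this height; Taking the union: the regions partially overlap (shared area 19.07 mm²), so overlapping operands fuse into one piece — 1 connected region; the cylinder at (15.5, 11) is absent (z outside [0, 19]); Taking the union: only the result so far is present, so the union is just that shape — 1 connected region. Overall, the cross-section is a single solid region. The nearest boundary edge runs (20.62, 8.09)→(19.54, 6.46); distance from the point to it = 3.80 mm. The point is not inside any of the regions above, so it lies outside the cross-section (3.80 mm from the nearest boundary).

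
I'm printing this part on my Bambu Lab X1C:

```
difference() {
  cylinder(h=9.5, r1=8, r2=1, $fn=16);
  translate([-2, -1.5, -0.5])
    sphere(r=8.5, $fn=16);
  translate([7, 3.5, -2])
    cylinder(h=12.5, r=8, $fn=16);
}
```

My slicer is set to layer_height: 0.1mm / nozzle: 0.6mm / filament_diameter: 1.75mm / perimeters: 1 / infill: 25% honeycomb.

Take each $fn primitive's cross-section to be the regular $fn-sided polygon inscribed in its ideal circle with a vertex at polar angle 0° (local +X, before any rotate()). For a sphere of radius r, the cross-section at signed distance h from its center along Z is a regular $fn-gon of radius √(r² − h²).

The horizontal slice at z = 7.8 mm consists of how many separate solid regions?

At z = 7.8 mm: the cone contributes a regular 16-gon of circumradius 2.253 (interpolated between r1=8 and r2=1 at t=0.821); the r=8.5 sphere at (-2, -1.5) contributes a regular 16-gon of circumradius √(8.5²−8.3²) = 1.833; the cylinder at (7, 3.5): section is a regular 16-gon, circumradius r=8; After the difference (first − rest): starting from the cone, the r=8.5 sphere at (-2, -1.5) partially overlaps it — only the 3.35 mm² overlap (of its 10.29 mm²) is removed, clipping the outline; the r=8 cylinder at (7, 3.5) partially overlaps it — only the 7.58 mm² overlap (of its 195.93 mm²) is removed, clipping the outline — 1 connected region. The result has 1 disconnected region.

1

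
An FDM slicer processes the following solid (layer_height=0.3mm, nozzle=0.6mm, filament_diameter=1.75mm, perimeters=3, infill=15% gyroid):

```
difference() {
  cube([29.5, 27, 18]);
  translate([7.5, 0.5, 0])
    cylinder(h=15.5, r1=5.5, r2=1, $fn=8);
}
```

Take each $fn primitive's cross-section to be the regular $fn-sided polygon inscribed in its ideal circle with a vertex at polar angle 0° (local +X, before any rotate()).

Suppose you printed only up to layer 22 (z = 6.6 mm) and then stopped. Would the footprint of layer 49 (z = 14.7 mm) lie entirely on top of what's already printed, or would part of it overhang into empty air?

part overhangs

Compare the two slices. At z = 6.6: the 29.5×27 cube contributes its full rectangle (area 796.50 mm²); the cone at (7.5, 0.5) (r1=5.5→r2=1) has section circumradius 3.584 here — a regular 8-gon (area = (8/2)·3.584²·sin(360°/8) = 36.33 mm²); After the difference (first − rest): starting from the 29.5×27 cube (796.50 mm²), the cone at (7.5, 0.5) partially overlaps it — only the 21.64 mm² overlap (of its 36.33 mm²) is removed, clipping the outline — area = 774.86 mm². At z = 14.7: the cube is present — its section is the full 29.5×27 rectangle (area 796.50 mm²); the cone at (7.5, 0.5) contributes a regular 8-gon of circumradius 1.232 (interpolated between r1=5.5 and r2=1 at t=0.948) (area = (8/2)·1.232²·sin(360°/8) = 4.29 mm²); Taking the first minus the rest: starting from the 29.5×27 cube (796.50 mm²), the cone at (7.5, 0.5) partially overlaps it — only the 3.28 mm² overlap (of its 4.29 mm²) is removed, clipping the outline — area = 793.22 mm². Checking containment: at z = 14.7 the cross-section extends beyond the z = 6.6 cross-section by about 18.37 mm².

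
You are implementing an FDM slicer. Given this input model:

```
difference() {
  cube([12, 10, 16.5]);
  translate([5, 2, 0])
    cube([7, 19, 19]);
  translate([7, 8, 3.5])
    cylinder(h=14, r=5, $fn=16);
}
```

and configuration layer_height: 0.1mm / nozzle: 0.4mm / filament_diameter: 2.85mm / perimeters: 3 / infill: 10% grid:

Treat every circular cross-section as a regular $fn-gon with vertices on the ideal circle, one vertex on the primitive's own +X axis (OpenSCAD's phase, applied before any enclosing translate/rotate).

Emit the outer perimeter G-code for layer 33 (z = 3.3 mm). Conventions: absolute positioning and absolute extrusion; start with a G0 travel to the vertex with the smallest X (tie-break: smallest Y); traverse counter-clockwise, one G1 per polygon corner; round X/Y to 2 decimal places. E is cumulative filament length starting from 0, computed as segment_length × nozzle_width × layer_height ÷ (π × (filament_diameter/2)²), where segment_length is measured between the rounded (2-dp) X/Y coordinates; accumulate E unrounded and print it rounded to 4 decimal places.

G0 X0.00 Y0.00 Z3.30
G1 X12.00 Y0.00 E0.0752
G1 X12.00 Y2.00 E0.0878
G1 X5.00 Y2.00 E0.1317
G1 X5.00 Y10.00 E0.1818
G1 X0.00 Y10.00 E0.2132
G1 X0.00 Y0.00 E0.2759

At z = 3.3 mm: the cube is present — its section is the full 12×10 rectangle; the cube at (5, 2) (footprint 7×19) is included at this height; the cylinder at (7, 8) is absent (z outside [3.5, 17.5]); After the difference (first − rest): starting from the 12×10 cube, the 7×19 cube at (5, 2) partially overlaps it — only the 56.00 mm² overlap (of its 133.00 mm²) is removed, clipping the outline — 1 connected region. The outline is a single polygon with 6 vertices. Extrusion per mm of travel: 0.4 × 0.1 / (π × 1.425²) = 0.006270. Accumulating E over each segment gives final E = 0.2759.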